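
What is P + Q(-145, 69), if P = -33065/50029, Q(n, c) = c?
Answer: 3418936/50029 ≈ 68.339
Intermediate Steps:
P = -33065/50029 (P = -33065*1/50029 = -33065/50029 ≈ -0.66092)
P + Q(-145, 69) = -33065/50029 + 69 = 3418936/50029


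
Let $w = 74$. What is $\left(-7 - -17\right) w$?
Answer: $740$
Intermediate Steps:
$\left(-7 - -17\right) w = \left(-7 - -17\right) 74 = \left(-7 + 17\right) 74 = 10 \cdot 74 = 740$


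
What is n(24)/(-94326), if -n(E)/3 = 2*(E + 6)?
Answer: 30/15721 ≈ 0.0019083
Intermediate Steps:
n(E) = -36 - 6*E (n(E) = -6*(E + 6) = -6*(6 + E) = -3*(12 + 2*E) = -36 - 6*E)
n(24)/(-94326) = (-36 - 6*24)/(-94326) = (-36 - 144)*(-1/94326) = -180*(-1/94326) = 30/15721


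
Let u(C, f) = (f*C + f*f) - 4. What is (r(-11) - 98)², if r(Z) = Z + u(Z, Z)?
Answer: 16641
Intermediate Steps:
u(C, f) = -4 + f² + C*f (u(C, f) = (C*f + f²) - 4 = (f² + C*f) - 4 = -4 + f² + C*f)
r(Z) = -4 + Z + 2*Z² (r(Z) = Z + (-4 + Z² + Z*Z) = Z + (-4 + Z² + Z²) = Z + (-4 + 2*Z²) = -4 + Z + 2*Z²)
(r(-11) - 98)² = ((-4 - 11 + 2*(-11)²) - 98)² = ((-4 - 11 + 2*121) - 98)² = ((-4 - 11 + 242) - 98)² = (227 - 98)² = 129² = 16641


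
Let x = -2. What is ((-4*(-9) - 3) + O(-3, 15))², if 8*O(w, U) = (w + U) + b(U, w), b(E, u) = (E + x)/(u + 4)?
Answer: 83521/64 ≈ 1305.0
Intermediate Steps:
b(E, u) = (-2 + E)/(4 + u) (b(E, u) = (E - 2)/(u + 4) = (-2 + E)/(4 + u))
O(w, U) = U/8 + w/8 + (-2 + U)/(8*(4 + w)) (O(w, U) = ((w + U) + (-2 + U)/(4 + w))/8 = ((U + w) + (-2 + U)/(4 + w))/8 = (U + w + (-2 + U)/(4 + w))/8 = U/8 + w/8 + (-2 + U)/(8*(4 + w)))
((-4*(-9) - 3) + O(-3, 15))² = ((-4*(-9) - 3) + (-2 + 15 + (4 - 3)*(15 - 3))/(8*(4 - 3)))² = ((36 - 3) + (⅛)*(-2 + 15 + 1*12)/1)² = (33 + (⅛)*1*(-2 + 15 + 12))² = (33 + (⅛)*1*25)² = (33 + 25/8)² = (289/8)² = 83521/64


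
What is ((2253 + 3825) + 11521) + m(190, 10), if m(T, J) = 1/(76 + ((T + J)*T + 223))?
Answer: 674024102/38299 ≈ 17599.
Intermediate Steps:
m(T, J) = 1/(299 + T*(J + T)) (m(T, J) = 1/(76 + ((J + T)*T + 223)) = 1/(76 + (T*(J + T) + 223)) = 1/(76 + (223 + T*(J + T))) = 1/(299 + T*(J + T)))
((2253 + 3825) + 11521) + m(190, 10) = ((2253 + 3825) + 11521) + 1/(299 + 190**2 + 10*190) = (6078 + 11521) + 1/(299 + 36100 + 1900) = 17599 + 1/38299 = 674024102/38299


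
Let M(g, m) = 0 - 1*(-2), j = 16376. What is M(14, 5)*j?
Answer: 32752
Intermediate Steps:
M(g, m) = 2 (M(g, m) = 0 + 2 = 2)
M(14, 5)*j = 2*16376 = 32752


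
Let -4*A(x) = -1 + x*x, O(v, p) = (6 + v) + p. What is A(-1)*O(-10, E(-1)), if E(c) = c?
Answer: 0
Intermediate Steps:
O(v, p) = 6 + p + v
A(x) = 1/4 - x**2/4 (A(x) = -(-1 + x*x)/4 = -(-1 + x**2)/4 = 1/4 - x**2/4)
A(-1)*O(-10, E(-1)) = (1/4 - 1/4*(-1)**2)*(6 - 1 - 10) = (1/4 - 1/4*1)*(-5) = (1/4 - 1/4)*(-5) = 0*(-5) = 0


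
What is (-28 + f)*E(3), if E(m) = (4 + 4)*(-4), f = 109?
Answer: -2592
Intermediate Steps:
E(m) = -32 (E(m) = 8*(-4) = -32)
(-28 + f)*E(3) = (-28 + 109)*(-32) = 81*(-32) = -2592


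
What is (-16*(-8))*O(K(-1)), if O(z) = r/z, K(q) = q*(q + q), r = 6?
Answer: 384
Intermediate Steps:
K(q) = 2*q**2 (K(q) = q*(2*q) = 2*q**2)
O(z) = 6/z
(-16*(-8))*O(K(-1)) = (-16*(-8))*(6/((2*(-1)**2))) = 128*(6/((2*1))) = 128*(6/2) = 128*(6*(1/2)) = 128*3 = 384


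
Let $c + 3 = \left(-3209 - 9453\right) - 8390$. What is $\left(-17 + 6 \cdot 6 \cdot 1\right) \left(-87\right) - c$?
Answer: $19402$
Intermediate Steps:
$c = -21055$ ($c = -3 - 21052 = -21055$)
$\left(-17 + 6 \cdot 6 \cdot 1\right) \left(-87\right) - c = \left(-17 + 6 \cdot 6 \cdot 1\right) \left(-87\right) - -21055 = \left(-17 + 36 \cdot 1\right) \left(-87\right) + 21055 = \left(-17 + 36\right) \left(-87\right) + 21055 = 19 \left(-87\right) + 21055 = -1653 + 21055 = 19402$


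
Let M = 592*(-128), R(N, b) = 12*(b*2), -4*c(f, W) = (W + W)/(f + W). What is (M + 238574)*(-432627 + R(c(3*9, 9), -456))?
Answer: -72212471658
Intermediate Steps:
c(f, W) = -W/(2*(W + f)) (c(f, W) = -(W + W)/(4*(f + W)) = -2*W/(4*(W + f)) = -W/(2*(W + f)))
R(N, b) = 24*b (R(N, b) = 12*(2*b) = 24*b)
M = -75776
(M + 238574)*(-432627 + R(c(3*9, 9), -456)) = (-75776 + 238574)*(-432627 + 24*(-456)) = 162798*(-432627 - 10944) = 162798*(-443571) = -72212471658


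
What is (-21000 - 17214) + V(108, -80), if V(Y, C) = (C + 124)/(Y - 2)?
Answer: -2025320/53 ≈ -38214.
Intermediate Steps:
V(Y, C) = (124 + C)/(-2 + Y)
(-21000 - 17214) + V(108, -80) = (-21000 - 17214) + (124 - 80)/(-2 + 108) = -38214 + 44/106 = -38214 + (1/106)*44 = -38214 + 22/53 = -2025320/53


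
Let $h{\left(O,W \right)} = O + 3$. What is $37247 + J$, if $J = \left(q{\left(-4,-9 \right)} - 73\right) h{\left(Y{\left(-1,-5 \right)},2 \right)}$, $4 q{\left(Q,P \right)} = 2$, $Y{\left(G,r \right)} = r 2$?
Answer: $\frac{75509}{2} \approx 37755.0$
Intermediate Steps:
$Y{\left(G,r \right)} = 2 r$
$h{\left(O,W \right)} = 3 + O$
$q{\left(Q,P \right)} = \frac{1}{2}$ ($q{\left(Q,P \right)} = \frac{1}{4} \cdot 2 = \frac{1}{2}$)
$J = \frac{1015}{2}$ ($J = \left(\frac{1}{2} - 73\right) \left(3 + 2 \left(-5\right)\right) = - \frac{145 \left(3 - 10\right)}{2} = \left(- \frac{145}{2}\right) \left(-7\right) = \frac{1015}{2} \approx 507.5$)
$37247 + J = 37247 + \frac{1015}{2} = \frac{75509}{2}$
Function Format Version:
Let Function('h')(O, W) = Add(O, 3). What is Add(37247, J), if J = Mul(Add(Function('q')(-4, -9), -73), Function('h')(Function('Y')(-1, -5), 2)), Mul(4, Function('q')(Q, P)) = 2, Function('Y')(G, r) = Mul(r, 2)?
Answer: Rational(75509, 2) ≈ 37755.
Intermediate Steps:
Function('Y')(G, r) = Mul(2, r)
Function('h')(O, W) = Add(3, O)
Function('q')(Q, P) = Rational(1, 2) (Function('q')(Q, P) = Mul(Rational(1, 4), 2) = Rational(1, 2))
J = Rational(1015, 2) (J = Mul(Add(Rational(1, 2), -73), Add(3, Mul(2, -5))) = Mul(Rational(-145, 2), Add(3, -10)) = Mul(Rational(-145, 2), -7) = Rational(1015, 2) ≈ 507.50)
Add(37247, J) = Add(37247, Rational(1015, 2)) = Rational(75509, 2)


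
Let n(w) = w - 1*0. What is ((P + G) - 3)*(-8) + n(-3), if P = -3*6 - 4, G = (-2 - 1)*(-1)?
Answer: 173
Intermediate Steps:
G = 3 (G = -3*(-1) = 3)
n(w) = w (n(w) = w + 0 = w)
P = -22 (P = -18 - 4 = -22)
((P + G) - 3)*(-8) + n(-3) = ((-22 + 3) - 3)*(-8) - 3 = (-19 - 3)*(-8) - 3 = -22*(-8) - 3 = 176 - 3 = 173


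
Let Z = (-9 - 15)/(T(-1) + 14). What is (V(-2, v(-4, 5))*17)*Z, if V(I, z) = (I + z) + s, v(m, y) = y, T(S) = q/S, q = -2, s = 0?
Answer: -153/2 ≈ -76.500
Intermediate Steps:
T(S) = -2/S
V(I, z) = I + z (V(I, z) = (I + z) + 0 = I + z)
Z = -3/2 (Z = (-9 - 15)/(-2/(-1) + 14) = -24/(-2*(-1) + 14) = -24/(2 + 14) = -24/16 = -24*1/16 = -3/2 ≈ -1.5000)
(V(-2, v(-4, 5))*17)*Z = ((-2 + 5)*17)*(-3/2) = (3*17)*(-3/2) = 51*(-3/2) = -153/2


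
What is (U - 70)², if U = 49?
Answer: 441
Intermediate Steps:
(U - 70)² = (49 - 70)² = (-21)² = 441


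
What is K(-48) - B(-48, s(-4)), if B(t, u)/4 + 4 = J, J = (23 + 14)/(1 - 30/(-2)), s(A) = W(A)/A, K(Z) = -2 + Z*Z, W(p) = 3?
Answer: 9235/4 ≈ 2308.8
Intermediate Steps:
K(Z) = -2 + Z²
s(A) = 3/A
J = 37/16 (J = 37/(1 - 30*(-½)) = 37/(1 + 15) = 37/16 ≈ 2.3125)
B(t, u) = -27/4 (B(t, u) = -16 + 4*(37/16) = -16 + 37/4 = -27/4)
K(-48) - B(-48, s(-4)) = (-2 + (-48)²) - 1*(-27/4) = (-2 + 2304) + 27/4 = 2302 + 27/4 = 9235/4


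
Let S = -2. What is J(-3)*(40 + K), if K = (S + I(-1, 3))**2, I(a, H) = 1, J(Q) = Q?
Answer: -123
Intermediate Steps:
K = 1 (K = (-2 + 1)**2 = (-1)**2 = 1)
J(-3)*(40 + K) = -3*(40 + 1) = -3*41 = -123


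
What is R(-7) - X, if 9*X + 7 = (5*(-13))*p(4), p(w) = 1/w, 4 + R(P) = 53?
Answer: 619/12 ≈ 51.583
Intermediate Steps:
R(P) = 49 (R(P) = -4 + 53 = 49)
X = -31/12 (X = -7/9 + ((5*(-13))/4)/9 = -7/9 + (-65*1/4)/9 = -7/9 + (1/9)*(-65/4) = -7/9 - 65/36 = -31/12 ≈ -2.5833)
R(-7) - X = 49 - 1*(-31/12) = 49 + 31/12 = 619/12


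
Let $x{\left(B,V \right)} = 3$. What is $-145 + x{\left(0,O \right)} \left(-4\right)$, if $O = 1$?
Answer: $-157$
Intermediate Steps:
$-145 + x{\left(0,O \right)} \left(-4\right) = -145 + 3 \left(-4\right) = -145 - 12 = -157$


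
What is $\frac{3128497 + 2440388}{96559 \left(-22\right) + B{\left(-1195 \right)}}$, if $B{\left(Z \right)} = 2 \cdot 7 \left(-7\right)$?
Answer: $- \frac{618765}{236044} \approx -2.6214$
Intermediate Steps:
$B{\left(Z \right)} = -98$ ($B{\left(Z \right)} = 14 \left(-7\right) = -98$)
$\frac{3128497 + 2440388}{96559 \left(-22\right) + B{\left(-1195 \right)}} = \frac{3128497 + 2440388}{96559 \left(-22\right) - 98} = \frac{5568885}{-2124298 - 98} = \frac{5568885}{-2124396} = 5568885 \left(- \frac{1}{2124396}\right) = - \frac{618765}{236044}$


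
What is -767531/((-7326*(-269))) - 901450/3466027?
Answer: -4436765275637/6830478612738 ≈ -0.64955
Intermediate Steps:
-767531/((-7326*(-269))) - 901450/3466027 = -767531/1970694 - 901450*1/3466027 = -767531*1/1970694 - 901450/3466027 = -767531/1970694 - 901450/3466027 = -4436765275637/6830478612738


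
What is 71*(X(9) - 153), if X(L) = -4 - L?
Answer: -11786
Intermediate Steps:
71*(X(9) - 153) = 71*((-4 - 1*9) - 153) = 71*((-4 - 9) - 153) = 71*(-13 - 153) = 71*(-166) = -11786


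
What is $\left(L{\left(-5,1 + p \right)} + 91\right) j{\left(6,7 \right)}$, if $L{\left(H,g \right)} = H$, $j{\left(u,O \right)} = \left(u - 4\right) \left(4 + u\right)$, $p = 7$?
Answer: $1720$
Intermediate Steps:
$j{\left(u,O \right)} = \left(-4 + u\right) \left(4 + u\right)$
$\left(L{\left(-5,1 + p \right)} + 91\right) j{\left(6,7 \right)} = \left(-5 + 91\right) \left(-16 + 6^{2}\right) = 86 \left(-16 + 36\right) = 86 \cdot 20 = 1720$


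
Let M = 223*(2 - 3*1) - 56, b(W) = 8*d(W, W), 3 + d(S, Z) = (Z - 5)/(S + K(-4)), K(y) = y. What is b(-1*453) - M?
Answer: 120199/457 ≈ 263.02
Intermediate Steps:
d(S, Z) = -3 + (-5 + Z)/(-4 + S) (d(S, Z) = -3 + (Z - 5)/(S - 4) = -3 + (-5 + Z)/(-4 + S))
b(W) = 8*(7 - 2*W)/(-4 + W) (b(W) = 8*((7 + W - 3*W)/(-4 + W)) = 8*((7 - 2*W)/(-4 + W)) = 8*(7 - 2*W)/(-4 + W))
M = -279 (M = 223*(2 - 3) - 56 = 223*(-1) - 56 = -223 - 56 = -279)
b(-1*453) - M = 8*(7 - (-2)*453)/(-4 - 1*453) - 1*(-279) = 8*(7 - 2*(-453))/(-4 - 453) + 279 = 8*(7 + 906)/(-457) + 279 = 8*(-1/457)*913 + 279 = -7304/457 + 279 = 120199/457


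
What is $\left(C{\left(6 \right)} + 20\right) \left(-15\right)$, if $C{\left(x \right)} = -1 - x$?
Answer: $-195$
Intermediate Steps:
$\left(C{\left(6 \right)} + 20\right) \left(-15\right) = \left(\left(-1 - 6\right) + 20\right) \left(-15\right) = \left(-7 + 20\right) \left(-15\right) = 13 \left(-15\right) = -195$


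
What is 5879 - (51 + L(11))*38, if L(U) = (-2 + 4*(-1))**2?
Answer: 2573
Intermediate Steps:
L(U) = 36 (L(U) = (-2 - 4)**2 = (-6)**2 = 36)
5879 - (51 + L(11))*38 = 5879 - (51 + 36)*38 = 5879 - 87*38 = 5879 - 1*3306 = 5879 - 3306 = 2573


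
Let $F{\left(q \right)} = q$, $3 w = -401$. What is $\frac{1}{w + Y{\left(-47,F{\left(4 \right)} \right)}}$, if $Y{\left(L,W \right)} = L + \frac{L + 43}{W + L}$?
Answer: $- \frac{129}{23294} \approx -0.0055379$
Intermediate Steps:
$w = - \frac{401}{3}$ ($w = \frac{1}{3} \left(-401\right) = - \frac{401}{3} \approx -133.67$)
$Y{\left(L,W \right)} = L + \frac{43 + L}{L + W}$
$\frac{1}{w + Y{\left(-47,F{\left(4 \right)} \right)}} = \frac{1}{- \frac{401}{3} + \frac{43 - 47 + \left(-47\right)^{2} - 188}{-47 + 4}} = \frac{1}{- \frac{401}{3} + \frac{43 - 47 + 2209 - 188}{-43}} = \frac{1}{- \frac{401}{3} - \frac{2017}{43}} = \frac{1}{- \frac{23294}{129}} = - \frac{129}{23294}$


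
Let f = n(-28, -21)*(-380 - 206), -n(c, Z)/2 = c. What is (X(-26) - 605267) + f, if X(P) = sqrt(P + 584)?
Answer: -638083 + 3*sqrt(62) ≈ -6.3806e+5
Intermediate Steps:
n(c, Z) = -2*c
X(P) = sqrt(584 + P)
f = -32816 (f = (-2*(-28))*(-380 - 206) = 56*(-586) = -32816)
(X(-26) - 605267) + f = (sqrt(584 - 26) - 605267) - 32816 = (sqrt(558) - 605267) - 32816 = (3*sqrt(62) - 605267) - 32816 = (-605267 + 3*sqrt(62)) - 32816 = -638083 + 3*sqrt(62)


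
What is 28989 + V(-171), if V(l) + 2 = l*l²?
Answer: -4971224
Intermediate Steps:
V(l) = -2 + l³ (V(l) = -2 + l*l² = -2 + l³)
28989 + V(-171) = 28989 + (-2 + (-171)³) = 28989 + (-2 - 5000211) = 28989 - 5000213 = -4971224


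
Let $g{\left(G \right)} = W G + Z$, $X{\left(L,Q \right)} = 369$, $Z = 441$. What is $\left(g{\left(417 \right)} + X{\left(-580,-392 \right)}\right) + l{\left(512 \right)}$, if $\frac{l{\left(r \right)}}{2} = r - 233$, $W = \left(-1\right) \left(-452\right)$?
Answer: $189852$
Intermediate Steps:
$W = 452$
$l{\left(r \right)} = -466 + 2 r$ ($l{\left(r \right)} = 2 \left(r - 233\right) = 2 \left(-233 + r\right) = -466 + 2 r$)
$g{\left(G \right)} = 441 + 452 G$ ($g{\left(G \right)} = 452 G + 441 = 441 + 452 G$)
$\left(g{\left(417 \right)} + X{\left(-580,-392 \right)}\right) + l{\left(512 \right)} = \left(\left(441 + 452 \cdot 417\right) + 369\right) + \left(-466 + 2 \cdot 512\right) = \left(\left(441 + 188484\right) + 369\right) + \left(-466 + 1024\right) = \left(188925 + 369\right) + 558 = 189294 + 558 = 189852$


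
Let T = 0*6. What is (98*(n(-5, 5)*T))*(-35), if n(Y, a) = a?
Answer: 0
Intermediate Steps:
T = 0
(98*(n(-5, 5)*T))*(-35) = (98*(5*0))*(-35) = (98*0)*(-35) = 0*(-35) = 0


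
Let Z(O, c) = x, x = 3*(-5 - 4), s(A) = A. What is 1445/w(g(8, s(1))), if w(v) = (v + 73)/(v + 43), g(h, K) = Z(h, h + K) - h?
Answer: 5780/19 ≈ 304.21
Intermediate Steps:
x = -27 (x = 3*(-9) = -27)
Z(O, c) = -27
g(h, K) = -27 - h
w(v) = (73 + v)/(43 + v)
1445/w(g(8, s(1))) = 1445/(((73 + (-27 - 1*8))/(43 + (-27 - 1*8)))) = 1445/(((73 + (-27 - 8))/(43 + (-27 - 8)))) = 1445/(((73 - 35)/(43 - 35))) = 1445/((38/8)) = 1445/(((⅛)*38)) = 1445/(19/4) = 1445*(4/19) = 5780/19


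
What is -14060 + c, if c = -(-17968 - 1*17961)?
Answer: 21869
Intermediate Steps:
c = 35929 (c = -(-17968 - 17961) = -1*(-35929) = 35929)
-14060 + c = -14060 + 35929 = 21869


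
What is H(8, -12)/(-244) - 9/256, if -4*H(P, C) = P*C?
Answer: -2085/15616 ≈ -0.13352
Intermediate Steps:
H(P, C) = -C*P/4 (H(P, C) = -P*C/4 = -C*P/4)
H(8, -12)/(-244) - 9/256 = -¼*(-12)*8/(-244) - 9/256 = 24*(-1/244) - 9*1/256 = -6/61 - 9/256 = -2085/15616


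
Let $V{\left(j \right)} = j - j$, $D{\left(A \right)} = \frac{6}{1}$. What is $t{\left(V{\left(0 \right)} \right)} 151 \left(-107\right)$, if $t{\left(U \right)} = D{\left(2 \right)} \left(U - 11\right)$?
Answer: $1066362$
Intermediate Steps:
$D{\left(A \right)} = 6$ ($D{\left(A \right)} = 6 \cdot 1 = 6$)
$V{\left(j \right)} = 0$
$t{\left(U \right)} = -66 + 6 U$ ($t{\left(U \right)} = 6 \left(U - 11\right) = 6 \left(-11 + U\right) = -66 + 6 U$)
$t{\left(V{\left(0 \right)} \right)} 151 \left(-107\right) = \left(-66 + 6 \cdot 0\right) 151 \left(-107\right) = \left(-66 + 0\right) 151 \left(-107\right) = \left(-66\right) 151 \left(-107\right) = \left(-9966\right) \left(-107\right) = 1066362$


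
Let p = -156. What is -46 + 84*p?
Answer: -13150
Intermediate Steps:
-46 + 84*p = -46 + 84*(-156) = -46 - 13104 = -13150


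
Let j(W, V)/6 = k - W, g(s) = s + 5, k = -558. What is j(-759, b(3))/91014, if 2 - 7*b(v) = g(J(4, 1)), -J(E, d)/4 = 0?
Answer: 201/15169 ≈ 0.013251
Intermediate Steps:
J(E, d) = 0 (J(E, d) = -4*0 = 0)
g(s) = 5 + s
b(v) = -3/7 (b(v) = 2/7 - (5 + 0)/7 = 2/7 - ⅐*5 = 2/7 - 5/7 = -3/7)
j(W, V) = -3348 - 6*W (j(W, V) = 6*(-558 - W) = -3348 - 6*W)
j(-759, b(3))/91014 = (-3348 - 6*(-759))/91014 = (-3348 + 4554)*(1/91014) = 1206*(1/91014) = 201/15169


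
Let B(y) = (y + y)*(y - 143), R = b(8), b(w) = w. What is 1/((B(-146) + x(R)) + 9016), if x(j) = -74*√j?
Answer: 23351/2181065852 + 37*√2/2181065852 ≈ 1.0730e-5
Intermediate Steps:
R = 8
B(y) = 2*y*(-143 + y) (B(y) = (2*y)*(-143 + y) = 2*y*(-143 + y))
1/((B(-146) + x(R)) + 9016) = 1/((2*(-146)*(-143 - 146) - 148*√2) + 9016) = 1/((2*(-146)*(-289) - 148*√2) + 9016) = 1/((84388 - 148*√2) + 9016) = 1/(93404 - 148*√2)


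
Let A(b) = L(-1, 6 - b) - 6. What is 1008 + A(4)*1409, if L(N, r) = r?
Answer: -4628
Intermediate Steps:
A(b) = -b (A(b) = (6 - b) - 6 = -b)
1008 + A(4)*1409 = 1008 - 1*4*1409 = 1008 - 4*1409 = 1008 - 5636 = -4628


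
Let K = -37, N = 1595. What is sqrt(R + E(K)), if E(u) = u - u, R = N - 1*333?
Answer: sqrt(1262) ≈ 35.525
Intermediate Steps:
R = 1262 (R = 1595 - 1*333 = 1595 - 333 = 1262)
E(u) = 0
sqrt(R + E(K)) = sqrt(1262 + 0) = sqrt(1262)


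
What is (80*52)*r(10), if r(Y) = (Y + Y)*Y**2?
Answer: 8320000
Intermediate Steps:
r(Y) = 2*Y**3 (r(Y) = (2*Y)*Y**2 = 2*Y**3)
(80*52)*r(10) = (80*52)*(2*10**3) = 4160*(2*1000) = 4160*2000 = 8320000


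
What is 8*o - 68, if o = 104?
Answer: 764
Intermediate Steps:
8*o - 68 = 8*104 - 68 = 832 - 68 = 764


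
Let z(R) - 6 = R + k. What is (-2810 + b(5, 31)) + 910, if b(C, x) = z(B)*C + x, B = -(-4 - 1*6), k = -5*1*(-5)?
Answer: -1664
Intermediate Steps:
k = 25 (k = -5*(-5) = 25)
B = 10 (B = -(-4 - 6) = -1*(-10) = 10)
z(R) = 31 + R (z(R) = 6 + (R + 25) = 6 + (25 + R) = 31 + R)
b(C, x) = x + 41*C (b(C, x) = (31 + 10)*C + x = 41*C + x = x + 41*C)
(-2810 + b(5, 31)) + 910 = (-2810 + (31 + 41*5)) + 910 = (-2810 + (31 + 205)) + 910 = (-2810 + 236) + 910 = -2574 + 910 = -1664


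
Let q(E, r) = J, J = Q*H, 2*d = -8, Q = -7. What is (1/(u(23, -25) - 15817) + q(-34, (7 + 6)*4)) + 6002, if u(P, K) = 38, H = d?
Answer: 95147369/15779 ≈ 6030.0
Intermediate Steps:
d = -4 (d = (1/2)*(-8) = -4)
H = -4
J = 28 (J = -7*(-4) = 28)
q(E, r) = 28
(1/(u(23, -25) - 15817) + q(-34, (7 + 6)*4)) + 6002 = (1/(38 - 15817) + 28) + 6002 = (1/(-15779) + 28) + 6002 = (-1/15779 + 28) + 6002 = 441811/15779 + 6002 = 95147369/15779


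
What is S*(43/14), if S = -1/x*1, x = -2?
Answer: 43/28 ≈ 1.5357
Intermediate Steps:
S = 1/2 (S = -1/(-2)*1 = -1*(-1/2)*1 = (1/2)*1 = 1/2 ≈ 0.50000)
S*(43/14) = (43/14)/2 = (43*(1/14))/2 = (1/2)*(43/14) = 43/28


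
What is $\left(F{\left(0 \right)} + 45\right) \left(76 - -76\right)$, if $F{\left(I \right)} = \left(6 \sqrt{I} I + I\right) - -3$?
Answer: $7296$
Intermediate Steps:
$F{\left(I \right)} = 3 + I + 6 I^{\frac{3}{2}}$ ($F{\left(I \right)} = \left(6 I^{\frac{3}{2}} + I\right) + 3 = \left(I + 6 I^{\frac{3}{2}}\right) + 3 = 3 + I + 6 I^{\frac{3}{2}}$)
$\left(F{\left(0 \right)} + 45\right) \left(76 - -76\right) = \left(\left(3 + 0 + 6 \cdot 0^{\frac{3}{2}}\right) + 45\right) \left(76 - -76\right) = \left(\left(3 + 0 + 6 \cdot 0\right) + 45\right) \left(76 + 76\right) = \left(\left(3 + 0 + 0\right) + 45\right) 152 = \left(3 + 45\right) 152 = 48 \cdot 152 = 7296$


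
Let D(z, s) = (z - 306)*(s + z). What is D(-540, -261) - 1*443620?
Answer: 234026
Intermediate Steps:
D(z, s) = (-306 + z)*(s + z)
D(-540, -261) - 1*443620 = ((-540)² - 306*(-261) - 306*(-540) - 261*(-540)) - 1*443620 = (291600 + 79866 + 165240 + 140940) - 443620 = 677646 - 443620 = 234026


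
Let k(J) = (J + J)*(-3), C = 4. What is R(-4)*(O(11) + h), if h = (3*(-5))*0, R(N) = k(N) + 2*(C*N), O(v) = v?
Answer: -88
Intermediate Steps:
k(J) = -6*J (k(J) = (2*J)*(-3) = -6*J)
R(N) = 2*N (R(N) = -6*N + 2*(4*N) = -6*N + 8*N = 2*N)
h = 0 (h = -15*0 = 0)
R(-4)*(O(11) + h) = (2*(-4))*(11 + 0) = -8*11 = -88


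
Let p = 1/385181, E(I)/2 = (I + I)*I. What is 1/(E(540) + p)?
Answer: 385181/449275118401 ≈ 8.5734e-7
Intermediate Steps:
E(I) = 4*I² (E(I) = 2*((I + I)*I) = 2*((2*I)*I) = 2*(2*I²) = 4*I²)
p = 1/385181 ≈ 2.5962e-6
1/(E(540) + p) = 1/(4*540² + 1/385181) = 1/(4*291600 + 1/385181) = 1/(1166400 + 1/385181) = 1/(449275118401/385181) = 385181/449275118401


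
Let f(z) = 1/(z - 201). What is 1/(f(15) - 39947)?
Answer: -186/7430143 ≈ -2.5033e-5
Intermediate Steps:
f(z) = 1/(-201 + z)
1/(f(15) - 39947) = 1/(1/(-201 + 15) - 39947) = 1/(1/(-186) - 39947) = 1/(-1/186 - 39947) = 1/(-7430143/186) = -186/7430143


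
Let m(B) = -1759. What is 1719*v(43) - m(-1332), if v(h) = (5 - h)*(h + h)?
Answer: -5615933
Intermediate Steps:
v(h) = 2*h*(5 - h) (v(h) = (5 - h)*(2*h) = 2*h*(5 - h))
1719*v(43) - m(-1332) = 1719*(2*43*(5 - 1*43)) - 1*(-1759) = 1719*(2*43*(5 - 43)) + 1759 = 1719*(2*43*(-38)) + 1759 = 1719*(-3268) + 1759 = -5617692 + 1759 = -5615933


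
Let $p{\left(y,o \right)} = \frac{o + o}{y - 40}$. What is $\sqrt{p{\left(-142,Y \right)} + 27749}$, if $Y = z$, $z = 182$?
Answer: $3 \sqrt{3083} \approx 166.57$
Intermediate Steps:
$Y = 182$
$p{\left(y,o \right)} = \frac{2 o}{-40 + y}$
$\sqrt{p{\left(-142,Y \right)} + 27749} = \sqrt{2 \cdot 182 \frac{1}{-40 - 142} + 27749} = \sqrt{2 \cdot 182 \frac{1}{-182} + 27749} = \sqrt{2 \cdot 182 \left(- \frac{1}{182}\right) + 27749} = \sqrt{-2 + 27749} = \sqrt{27747} = 3 \sqrt{3083}$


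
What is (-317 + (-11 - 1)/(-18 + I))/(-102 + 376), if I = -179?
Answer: -62437/53978 ≈ -1.1567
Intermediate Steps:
(-317 + (-11 - 1)/(-18 + I))/(-102 + 376) = (-317 + (-11 - 1)/(-18 - 179))/(-102 + 376) = (-317 - 12/(-197))/274 = (-317 - 12*(-1/197))*(1/274) = (-317 + 12/197)*(1/274) = -62437/197*1/274 = -62437/53978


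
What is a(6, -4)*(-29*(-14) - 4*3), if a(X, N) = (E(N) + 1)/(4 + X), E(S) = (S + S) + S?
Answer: -2167/5 ≈ -433.40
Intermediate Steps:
E(S) = 3*S (E(S) = 2*S + S = 3*S)
a(X, N) = (1 + 3*N)/(4 + X) (a(X, N) = (3*N + 1)/(4 + X) = (1 + 3*N)/(4 + X))
a(6, -4)*(-29*(-14) - 4*3) = ((1 + 3*(-4))/(4 + 6))*(-29*(-14) - 4*3) = ((1 - 12)/10)*(406 - 12) = ((⅒)*(-11))*394 = -11/10*394 = -2167/5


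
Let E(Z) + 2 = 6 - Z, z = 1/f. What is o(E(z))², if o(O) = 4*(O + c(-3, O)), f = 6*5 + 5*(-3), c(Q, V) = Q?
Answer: 3136/225 ≈ 13.938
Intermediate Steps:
f = 15 (f = 30 - 15 = 15)
z = 1/15 ≈ 0.066667
E(Z) = 4 - Z (E(Z) = -2 + (6 - Z) = 4 - Z)
o(O) = -12 + 4*O (o(O) = 4*(O - 3) = 4*(-3 + O) = -12 + 4*O)
o(E(z))² = (-12 + 4*(4 - 1*1/15))² = (-12 + 4*(4 - 1/15))² = (-12 + 4*(59/15))² = (-12 + 236/15)² = (56/15)² = 3136/225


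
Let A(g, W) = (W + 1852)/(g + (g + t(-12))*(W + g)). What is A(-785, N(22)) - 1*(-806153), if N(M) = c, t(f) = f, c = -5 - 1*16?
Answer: 517225348172/641597 ≈ 8.0615e+5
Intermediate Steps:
c = -21 (c = -5 - 16 = -21)
N(M) = -21
A(g, W) = (1852 + W)/(g + (-12 + g)*(W + g)) (A(g, W) = (W + 1852)/(g + (g - 12)*(W + g)) = (1852 + W)/(g + (-12 + g)*(W + g)))
A(-785, N(22)) - 1*(-806153) = (1852 - 21)/((-785)**2 - 12*(-21) - 11*(-785) - 21*(-785)) - 1*(-806153) = 1831/(616225 + 252 + 8635 + 16485) + 806153 = 1831/641597 + 806153 = 517225348172/641597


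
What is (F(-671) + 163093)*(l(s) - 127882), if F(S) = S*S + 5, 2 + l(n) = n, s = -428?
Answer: -78698753768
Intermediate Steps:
l(n) = -2 + n
F(S) = 5 + S² (F(S) = S² + 5 = 5 + S²)
(F(-671) + 163093)*(l(s) - 127882) = ((5 + (-671)²) + 163093)*((-2 - 428) - 127882) = ((5 + 450241) + 163093)*(-430 - 127882) = (450246 + 163093)*(-128312) = 613339*(-128312) = -78698753768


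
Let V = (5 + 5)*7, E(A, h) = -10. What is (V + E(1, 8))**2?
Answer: 3600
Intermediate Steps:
V = 70 (V = 10*7 = 70)
(V + E(1, 8))**2 = (70 - 10)**2 = 60**2 = 3600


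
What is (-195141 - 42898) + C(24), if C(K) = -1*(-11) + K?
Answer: -238004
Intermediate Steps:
C(K) = 11 + K
(-195141 - 42898) + C(24) = (-195141 - 42898) + (11 + 24) = -238039 + 35 = -238004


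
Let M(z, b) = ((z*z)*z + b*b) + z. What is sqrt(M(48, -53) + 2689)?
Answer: sqrt(116138) ≈ 340.79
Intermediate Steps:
M(z, b) = z + b**2 + z**3 (M(z, b) = (z**2*z + b**2) + z = (z**3 + b**2) + z = (b**2 + z**3) + z = z + b**2 + z**3)
sqrt(M(48, -53) + 2689) = sqrt((48 + (-53)**2 + 48**3) + 2689) = sqrt((48 + 2809 + 110592) + 2689) = sqrt(113449 + 2689) = sqrt(116138)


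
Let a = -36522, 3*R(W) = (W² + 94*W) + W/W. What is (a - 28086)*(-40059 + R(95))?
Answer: 2201431456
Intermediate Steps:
R(W) = ⅓ + W²/3 + 94*W/3 (R(W) = ((W² + 94*W) + W/W)/3 = ((W² + 94*W) + 1)/3 = (1 + W² + 94*W)/3 = ⅓ + W²/3 + 94*W/3)
(a - 28086)*(-40059 + R(95)) = (-36522 - 28086)*(-40059 + (⅓ + (⅓)*95² + (94/3)*95)) = -64608*(-40059 + (⅓ + (⅓)*9025 + 8930/3)) = -64608*(-40059 + (⅓ + 9025/3 + 8930/3)) = -64608*(-40059 + 17956/3) = -64608*(-102221/3) = 2201431456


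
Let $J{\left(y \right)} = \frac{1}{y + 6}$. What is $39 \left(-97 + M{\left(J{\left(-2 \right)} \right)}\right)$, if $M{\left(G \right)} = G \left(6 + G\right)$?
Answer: $- \frac{59553}{16} \approx -3722.1$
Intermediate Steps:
$J{\left(y \right)} = \frac{1}{6 + y}$
$39 \left(-97 + M{\left(J{\left(-2 \right)} \right)}\right) = 39 \left(-97 + \frac{6 + \frac{1}{6 - 2}}{6 - 2}\right) = 39 \left(-97 + \frac{6 + \frac{1}{4}}{4}\right) = 39 \left(-97 + \frac{1}{4} \cdot \frac{25}{4}\right) = 39 \left(-97 + \frac{25}{16}\right) = 39 \left(- \frac{1527}{16}\right) = - \frac{59553}{16}$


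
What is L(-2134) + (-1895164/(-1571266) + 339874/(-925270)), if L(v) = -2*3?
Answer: -1875891454281/363461322955 ≈ -5.1612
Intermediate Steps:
L(v) = -6
L(-2134) + (-1895164/(-1571266) + 339874/(-925270)) = -6 + (-1895164/(-1571266) + 339874/(-925270)) = -6 + (-1895164*(-1/1571266) + 339874*(-1/925270)) = -6 + (947582/785633 - 169937/462635) = -6 + 304876483449/363461322955 = -1875891454281/363461322955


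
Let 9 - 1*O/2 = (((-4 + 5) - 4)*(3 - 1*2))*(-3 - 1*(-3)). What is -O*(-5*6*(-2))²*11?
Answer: -712800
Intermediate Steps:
O = 18 (O = 18 - 2*((-4 + 5) - 4)*(3 - 1*2)*(-3 - 1*(-3)) = 18 - 2*(1 - 4)*(3 - 2)*(-3 + 3) = 18 - 2*(-3*1)*0 = 18 - (-6)*0 = 18 - 2*0 = 18 + 0 = 18)
-O*(-5*6*(-2))²*11 = -18*(-5*6*(-2))²*11 = -18*(-30*(-2))²*11 = -18*60²*11 = -18*3600*11 = -64800*11 = -1*712800 = -712800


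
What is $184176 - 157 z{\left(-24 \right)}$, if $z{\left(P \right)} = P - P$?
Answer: $184176$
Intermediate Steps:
$z{\left(P \right)} = 0$
$184176 - 157 z{\left(-24 \right)} = 184176 - 157 \cdot 0 = 184176 - 0 = 184176 + 0 = 184176$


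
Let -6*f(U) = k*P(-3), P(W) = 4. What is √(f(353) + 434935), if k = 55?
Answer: √3914085/3 ≈ 659.47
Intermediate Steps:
f(U) = -110/3 (f(U) = -55*4/6 = -⅙*220 = -110/3)
√(f(353) + 434935) = √(-110/3 + 434935) = √(1304695/3) = √3914085/3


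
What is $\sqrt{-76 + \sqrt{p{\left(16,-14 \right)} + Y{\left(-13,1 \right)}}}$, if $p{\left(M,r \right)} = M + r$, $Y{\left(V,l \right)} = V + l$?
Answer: $\sqrt{-76 + i \sqrt{10}} \approx 0.1813 + 8.7197 i$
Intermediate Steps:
$\sqrt{-76 + \sqrt{p{\left(16,-14 \right)} + Y{\left(-13,1 \right)}}} = \sqrt{-76 + \sqrt{\left(16 - 14\right) + \left(-13 + 1\right)}} = \sqrt{-76 + \sqrt{2 - 12}} = \sqrt{-76 + \sqrt{-10}} = \sqrt{-76 + i \sqrt{10}}$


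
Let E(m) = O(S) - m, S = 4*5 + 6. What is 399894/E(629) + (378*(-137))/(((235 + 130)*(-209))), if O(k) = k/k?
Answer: -15236696091/23953490 ≈ -636.09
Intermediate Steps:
S = 26 (S = 20 + 6 = 26)
O(k) = 1
E(m) = 1 - m
399894/E(629) + (378*(-137))/(((235 + 130)*(-209))) = 399894/(1 - 1*629) + (378*(-137))/(((235 + 130)*(-209))) = 399894/(1 - 629) - 51786/(365*(-209)) = 399894/(-628) - 51786/(-76285) = 399894*(-1/628) - 51786*(-1/76285) = -199947/314 + 51786/76285 = -15236696091/23953490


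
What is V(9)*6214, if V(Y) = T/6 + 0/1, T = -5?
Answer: -15535/3 ≈ -5178.3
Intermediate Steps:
V(Y) = -5/6 (V(Y) = -5/6 + 0/1 = -5*1/6 + 0*1 = -5/6 + 0 = -5/6)
V(9)*6214 = -5/6*6214 = -15535/3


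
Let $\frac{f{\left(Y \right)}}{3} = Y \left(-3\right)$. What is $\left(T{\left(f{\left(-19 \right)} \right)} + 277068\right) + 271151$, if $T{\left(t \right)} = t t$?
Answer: $577460$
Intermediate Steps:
$f{\left(Y \right)} = - 9 Y$ ($f{\left(Y \right)} = 3 Y \left(-3\right) = 3 \left(- 3 Y\right) = - 9 Y$)
$T{\left(t \right)} = t^{2}$
$\left(T{\left(f{\left(-19 \right)} \right)} + 277068\right) + 271151 = \left(\left(\left(-9\right) \left(-19\right)\right)^{2} + 277068\right) + 271151 = \left(171^{2} + 277068\right) + 271151 = \left(29241 + 277068\right) + 271151 = 306309 + 271151 = 577460$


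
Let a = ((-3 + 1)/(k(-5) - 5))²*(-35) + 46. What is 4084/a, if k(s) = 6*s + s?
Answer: 326720/3673 ≈ 88.952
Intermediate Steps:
k(s) = 7*s
a = 3673/80 (a = ((-3 + 1)/(7*(-5) - 5))²*(-35) + 46 = (-2/(-35 - 5))²*(-35) + 46 = (-2/(-40))²*(-35) + 46 = (-2*(-1/40))²*(-35) + 46 = (1/20)²*(-35) + 46 = (1/400)*(-35) + 46 = -7/80 + 46 = 3673/80 ≈ 45.912)
4084/a = 4084/(3673/80) = 4084*(80/3673) = 326720/3673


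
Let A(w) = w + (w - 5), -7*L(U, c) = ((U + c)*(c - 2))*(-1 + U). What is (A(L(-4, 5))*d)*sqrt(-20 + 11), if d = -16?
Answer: 240*I/7 ≈ 34.286*I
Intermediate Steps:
L(U, c) = -(-1 + U)*(-2 + c)*(U + c)/7 (L(U, c) = -(U + c)*(c - 2)*(-1 + U)/7 = -(U + c)*(-2 + c)*(-1 + U)/7 = -(-2 + c)*(U + c)*(-1 + U)/7 = -(-1 + U)*(-2 + c)*(U + c)/7)
A(w) = -5 + 2*w (A(w) = w + (-5 + w) = -5 + 2*w)
(A(L(-4, 5))*d)*sqrt(-20 + 11) = ((-5 + 2*(-2/7*(-4) - 2/7*5 + (1/7)*5**2 + (2/7)*(-4)**2 - 1/7*(-4)*5**2 - 1/7*5*(-4)**2 + (3/7)*(-4)*5))*(-16))*sqrt(-20 + 11) = ((-5 + 2*(8/7 - 10/7 + (1/7)*25 + (2/7)*16 - 1/7*(-4)*25 - 1/7*5*16 - 60/7))*(-16))*sqrt(-9) = ((-5 + 2*(8/7 - 10/7 + 25/7 + 32/7 + 100/7 - 80/7 - 60/7))*(-16))*(3*I) = ((-5 + 2*(15/7))*(-16))*(3*I) = ((-5 + 30/7)*(-16))*(3*I) = (-5/7*(-16))*(3*I) = 80*(3*I)/7 = 240*I/7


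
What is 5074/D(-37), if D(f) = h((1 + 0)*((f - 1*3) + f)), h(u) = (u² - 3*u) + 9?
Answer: 5074/6169 ≈ 0.82250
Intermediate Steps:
h(u) = 9 + u² - 3*u
D(f) = 18 + (-3 + 2*f)² - 6*f (D(f) = 9 + ((1 + 0)*((f - 1*3) + f))² - 3*(1 + 0)*((f - 1*3) + f) = 9 + (1*((f - 3) + f))² - 3*((f - 3) + f) = 9 + (1*((-3 + f) + f))² - 3*((-3 + f) + f) = 9 + (1*(-3 + 2*f))² - 3*(-3 + 2*f) = 9 + (-3 + 2*f)² - 3*(-3 + 2*f) = 9 + (-3 + 2*f)² + (9 - 6*f) = 18 + (-3 + 2*f)² - 6*f)
5074/D(-37) = 5074/(27 - 18*(-37) + 4*(-37)²) = 5074/(27 + 666 + 4*1369) = 5074/(27 + 666 + 5476) = 5074/6169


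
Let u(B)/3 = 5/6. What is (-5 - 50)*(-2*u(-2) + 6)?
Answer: -55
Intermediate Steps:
u(B) = 5/2 (u(B) = 3*(5/6) = 3*(5*(⅙)) = 3*(⅚) = 5/2)
(-5 - 50)*(-2*u(-2) + 6) = (-5 - 50)*(-2*5/2 + 6) = -55*(-5 + 6) = -55*1 = -55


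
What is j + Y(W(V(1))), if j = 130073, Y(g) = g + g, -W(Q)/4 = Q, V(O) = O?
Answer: 130065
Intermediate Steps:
W(Q) = -4*Q
Y(g) = 2*g
j + Y(W(V(1))) = 130073 + 2*(-4*1) = 130073 + 2*(-4) = 130073 - 8 = 130065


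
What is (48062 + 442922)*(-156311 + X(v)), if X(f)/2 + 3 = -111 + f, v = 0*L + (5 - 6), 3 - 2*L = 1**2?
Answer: -76859126344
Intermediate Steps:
L = 1 (L = 3/2 - 1/2*1**2 = 3/2 - 1/2*1 = 3/2 - 1/2 = 1)
v = -1 (v = 0*1 + (5 - 6) = 0 - 1 = -1)
X(f) = -228 + 2*f (X(f) = -6 + 2*(-111 + f) = -6 + (-222 + 2*f) = -228 + 2*f)
(48062 + 442922)*(-156311 + X(v)) = (48062 + 442922)*(-156311 + (-228 + 2*(-1))) = 490984*(-156311 + (-228 - 2)) = 490984*(-156311 - 230) = 490984*(-156541) = -76859126344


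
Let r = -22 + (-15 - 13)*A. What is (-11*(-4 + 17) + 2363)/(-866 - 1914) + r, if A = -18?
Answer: 66887/139 ≈ 481.20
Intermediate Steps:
r = 482 (r = -22 + (-15 - 13)*(-18) = -22 - 28*(-18) = -22 + 504 = 482)
(-11*(-4 + 17) + 2363)/(-866 - 1914) + r = (-11*(-4 + 17) + 2363)/(-866 - 1914) + 482 = (-11*13 + 2363)/(-2780) + 482 = (-143 + 2363)*(-1/2780) + 482 = 2220*(-1/2780) + 482 = -111/139 + 482 = 66887/139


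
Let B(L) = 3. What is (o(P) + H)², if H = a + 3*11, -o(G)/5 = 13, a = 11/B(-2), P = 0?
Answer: 7225/9 ≈ 802.78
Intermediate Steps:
a = 11/3 ≈ 3.6667
o(G) = -65 (o(G) = -5*13 = -65)
H = 110/3 (H = 11/3 + 3*11 = 11/3 + 33 = 110/3 ≈ 36.667)
(o(P) + H)² = (-65 + 110/3)² = (-85/3)² = 7225/9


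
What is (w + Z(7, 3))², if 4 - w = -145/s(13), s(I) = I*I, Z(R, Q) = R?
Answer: 4016016/28561 ≈ 140.61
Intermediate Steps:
s(I) = I²
w = 821/169 (w = 4 - (-145)/(13²) = 4 - (-145)/169 = 4 - 1*(-145/169) = 4 + 145/169 = 821/169 ≈ 4.8580)
(w + Z(7, 3))² = (821/169 + 7)² = (2004/169)² = 4016016/28561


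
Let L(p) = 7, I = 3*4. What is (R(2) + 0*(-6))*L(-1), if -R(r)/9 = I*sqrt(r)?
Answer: -756*sqrt(2) ≈ -1069.1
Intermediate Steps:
I = 12
R(r) = -108*sqrt(r)
(R(2) + 0*(-6))*L(-1) = (-108*sqrt(2) + 0*(-6))*7 = (-108*sqrt(2) + 0)*7 = -108*sqrt(2)*7 = -756*sqrt(2)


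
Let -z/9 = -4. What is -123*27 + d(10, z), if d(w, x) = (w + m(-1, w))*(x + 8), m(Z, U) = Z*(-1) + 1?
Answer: -2793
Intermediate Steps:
z = 36 (z = -9*(-4) = 36)
m(Z, U) = 1 - Z (m(Z, U) = -Z + 1 = 1 - Z)
d(w, x) = (2 + w)*(8 + x) (d(w, x) = (w + (1 - 1*(-1)))*(x + 8) = (w + (1 + 1))*(8 + x) = (w + 2)*(8 + x) = (2 + w)*(8 + x))
-123*27 + d(10, z) = -123*27 + (16 + 2*36 + 8*10 + 10*36) = -3321 + (16 + 72 + 80 + 360) = -3321 + 528 = -2793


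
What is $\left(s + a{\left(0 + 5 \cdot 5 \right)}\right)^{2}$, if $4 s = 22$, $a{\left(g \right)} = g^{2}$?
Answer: $\frac{1590121}{4} \approx 3.9753 \cdot 10^{5}$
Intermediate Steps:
$s = \frac{11}{2}$ ($s = \frac{1}{4} \cdot 22 = \frac{11}{2} \approx 5.5$)
$\left(s + a{\left(0 + 5 \cdot 5 \right)}\right)^{2} = \left(\frac{11}{2} + \left(0 + 5 \cdot 5\right)^{2}\right)^{2} = \left(\frac{11}{2} + \left(0 + 25\right)^{2}\right)^{2} = \left(\frac{11}{2} + 25^{2}\right)^{2} = \left(\frac{11}{2} + 625\right)^{2} = \left(\frac{1261}{2}\right)^{2} = \frac{1590121}{4}$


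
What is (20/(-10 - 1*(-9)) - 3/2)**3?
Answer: -79507/8 ≈ -9938.4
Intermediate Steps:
(20/(-10 - 1*(-9)) - 3/2)**3 = (20/(-10 + 9) - 3*1/2)**3 = (20/(-1) - 3/2)**3 = (20*(-1) - 3/2)**3 = (-20 - 3/2)**3 = (-43/2)**3 = -79507/8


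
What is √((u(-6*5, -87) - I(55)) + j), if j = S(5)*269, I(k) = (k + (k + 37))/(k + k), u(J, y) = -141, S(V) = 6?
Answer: 3*√1978570/110 ≈ 38.362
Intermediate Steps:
I(k) = (37 + 2*k)/(2*k) (I(k) = (k + (37 + k))/((2*k)) = (37 + 2*k)*(1/(2*k)) = (37 + 2*k)/(2*k))
j = 1614 (j = 6*269 = 1614)
√((u(-6*5, -87) - I(55)) + j) = √((-141 - (37/2 + 55)/55) + 1614) = √((-141 - 147/(55*2)) + 1614) = √((-141 - 1*147/110) + 1614) = √((-141 - 147/110) + 1614) = √(-15657/110 + 1614) = √(161883/110) = 3*√1978570/110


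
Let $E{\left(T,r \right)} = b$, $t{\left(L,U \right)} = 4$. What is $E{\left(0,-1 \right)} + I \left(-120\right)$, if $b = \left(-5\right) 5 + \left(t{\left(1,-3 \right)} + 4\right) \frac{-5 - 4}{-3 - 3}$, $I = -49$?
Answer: $5867$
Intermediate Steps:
$b = -13$ ($b = \left(-5\right) 5 + \left(4 + 4\right) \frac{-5 - 4}{-3 - 3} = -25 + 8 \left(- \frac{9}{-6}\right) = -25 + 8 \left(\left(-9\right) \left(- \frac{1}{6}\right)\right) = -25 + 8 \cdot \frac{3}{2} = -25 + 12 = -13$)
$E{\left(T,r \right)} = -13$
$E{\left(0,-1 \right)} + I \left(-120\right) = -13 - -5880 = -13 + 5880 = 5867$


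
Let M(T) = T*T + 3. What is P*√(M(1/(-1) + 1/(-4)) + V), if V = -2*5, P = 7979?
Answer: 7979*I*√87/4 ≈ 18606.0*I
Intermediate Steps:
V = -10
M(T) = 3 + T² (M(T) = T² + 3 = 3 + T²)
P*√(M(1/(-1) + 1/(-4)) + V) = 7979*√((3 + (1/(-1) + 1/(-4))²) - 10) = 7979*√((3 + (1*(-1) + 1*(-¼))²) - 10) = 7979*√((3 + (-1 - ¼)²) - 10) = 7979*√((3 + (-5/4)²) - 10) = 7979*√((3 + 25/16) - 10) = 7979*√(73/16 - 10) = 7979*√(-87/16) = 7979*(I*√87/4) = 7979*I*√87/4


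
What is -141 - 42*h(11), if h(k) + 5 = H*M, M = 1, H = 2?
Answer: -15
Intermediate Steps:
h(k) = -3 (h(k) = -5 + 2*1 = -5 + 2 = -3)
-141 - 42*h(11) = -141 - 42*(-3) = -141 + 126 = -15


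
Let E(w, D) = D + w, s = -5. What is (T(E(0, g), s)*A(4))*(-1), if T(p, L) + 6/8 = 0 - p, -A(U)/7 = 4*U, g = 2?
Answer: -308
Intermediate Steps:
A(U) = -28*U
T(p, L) = -¾ - p (T(p, L) = -¾ + (0 - p) = -¾ - p)
(T(E(0, g), s)*A(4))*(-1) = ((-¾ - (2 + 0))*(-28*4))*(-1) = ((-¾ - 1*2)*(-112))*(-1) = ((-¾ - 2)*(-112))*(-1) = -11/4*(-112)*(-1) = 308*(-1) = -308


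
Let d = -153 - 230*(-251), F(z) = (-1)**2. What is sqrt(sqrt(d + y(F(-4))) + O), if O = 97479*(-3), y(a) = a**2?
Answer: sqrt(-292437 + sqrt(57578)) ≈ 540.55*I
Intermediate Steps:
F(z) = 1
d = 57577 (d = -153 + 57730 = 57577)
O = -292437
sqrt(sqrt(d + y(F(-4))) + O) = sqrt(sqrt(57577 + 1**2) - 292437) = sqrt(sqrt(57577 + 1) - 292437) = sqrt(sqrt(57578) - 292437) = sqrt(-292437 + sqrt(57578))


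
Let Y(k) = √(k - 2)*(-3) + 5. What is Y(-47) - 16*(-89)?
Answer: 1429 - 21*I ≈ 1429.0 - 21.0*I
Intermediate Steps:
Y(k) = 5 - 3*√(-2 + k) (Y(k) = √(-2 + k)*(-3) + 5 = -3*√(-2 + k) + 5 = 5 - 3*√(-2 + k))
Y(-47) - 16*(-89) = (5 - 3*√(-2 - 47)) - 16*(-89) = (5 - 21*I) - 1*(-1424) = (5 - 21*I) + 1424 = 1429 - 21*I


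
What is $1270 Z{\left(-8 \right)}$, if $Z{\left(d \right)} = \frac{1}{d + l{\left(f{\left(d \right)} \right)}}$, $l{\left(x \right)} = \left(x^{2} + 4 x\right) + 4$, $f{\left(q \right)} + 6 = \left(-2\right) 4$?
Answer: $\frac{635}{68} \approx 9.3382$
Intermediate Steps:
$f{\left(q \right)} = -14$ ($f{\left(q \right)} = -6 - 8 = -14$)
$l{\left(x \right)} = 4 + x^{2} + 4 x$
$Z{\left(d \right)} = \frac{1}{144 + d}$ ($Z{\left(d \right)} = \frac{1}{d + \left(4 + \left(-14\right)^{2} + 4 \left(-14\right)\right)} = \frac{1}{d + \left(4 + 196 - 56\right)} = \frac{1}{d + 144} = \frac{1}{144 + d}$)
$1270 Z{\left(-8 \right)} = \frac{1270}{144 - 8} = \frac{1270}{136} = 1270 \cdot \frac{1}{136} = \frac{635}{68}$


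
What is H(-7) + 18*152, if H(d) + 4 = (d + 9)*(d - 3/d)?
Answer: 19032/7 ≈ 2718.9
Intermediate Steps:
H(d) = -4 + (9 + d)*(d - 3/d) (H(d) = -4 + (d + 9)*(d - 3/d) = -4 + (9 + d)*(d - 3/d))
H(-7) + 18*152 = (-7 + (-7)² - 27/(-7) + 9*(-7)) + 18*152 = (-7 + 49 - 27*(-⅐) - 63) + 2736 = (-7 + 49 + 27/7 - 63) + 2736 = -120/7 + 2736 = 19032/7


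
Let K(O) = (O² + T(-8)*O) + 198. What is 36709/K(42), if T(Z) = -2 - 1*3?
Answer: 36709/1752 ≈ 20.953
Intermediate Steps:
T(Z) = -5 (T(Z) = -2 - 3 = -5)
K(O) = 198 + O² - 5*O (K(O) = (O² - 5*O) + 198 = 198 + O² - 5*O)
36709/K(42) = 36709/(198 + 42² - 5*42) = 36709/(198 + 1764 - 210) = 36709/1752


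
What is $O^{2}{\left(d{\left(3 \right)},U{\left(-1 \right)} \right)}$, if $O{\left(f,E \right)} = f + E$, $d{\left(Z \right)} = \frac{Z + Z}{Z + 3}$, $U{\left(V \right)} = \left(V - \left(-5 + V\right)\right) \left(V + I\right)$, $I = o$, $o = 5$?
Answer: $441$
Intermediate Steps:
$I = 5$
$U{\left(V \right)} = 25 + 5 V$ ($U{\left(V \right)} = \left(V - \left(-5 + V\right)\right) \left(V + 5\right) = 5 \left(5 + V\right) = 25 + 5 V$)
$d{\left(Z \right)} = \frac{2 Z}{3 + Z}$
$O{\left(f,E \right)} = E + f$
$O^{2}{\left(d{\left(3 \right)},U{\left(-1 \right)} \right)} = \left(\left(25 + 5 \left(-1\right)\right) + 2 \cdot 3 \frac{1}{3 + 3}\right)^{2} = \left(\left(25 - 5\right) + 2 \cdot 3 \cdot \frac{1}{6}\right)^{2} = \left(20 + 2 \cdot 3 \cdot \frac{1}{6}\right)^{2} = \left(20 + 1\right)^{2} = 21^{2} = 441$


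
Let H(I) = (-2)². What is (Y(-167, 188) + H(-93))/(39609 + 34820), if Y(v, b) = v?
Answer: -163/74429 ≈ -0.0021900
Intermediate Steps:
H(I) = 4
(Y(-167, 188) + H(-93))/(39609 + 34820) = (-167 + 4)/(39609 + 34820) = -163/74429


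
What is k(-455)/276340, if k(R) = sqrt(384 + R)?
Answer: I*sqrt(71)/276340 ≈ 3.0492e-5*I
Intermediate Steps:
k(-455)/276340 = sqrt(384 - 455)/276340 = sqrt(-71)*(1/276340) = (I*sqrt(71))*(1/276340) = I*sqrt(71)/276340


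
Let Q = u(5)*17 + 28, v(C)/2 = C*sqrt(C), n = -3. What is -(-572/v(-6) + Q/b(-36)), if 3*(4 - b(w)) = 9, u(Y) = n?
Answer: 23 + 143*I*sqrt(6)/18 ≈ 23.0 + 19.46*I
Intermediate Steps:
u(Y) = -3
b(w) = 1 (b(w) = 4 - 1/3*9 = 4 - 3 = 1)
v(C) = 2*C**(3/2) (v(C) = 2*(C*sqrt(C)) = 2*C**(3/2))
Q = -23 (Q = -3*17 + 28 = -51 + 28 = -23)
-(-572/v(-6) + Q/b(-36)) = -(-572*I*sqrt(6)/72 - 23/1) = -(-572*I*sqrt(6)/72 - 23*1) = -(-572*I*sqrt(6)/72 - 23) = -(-143*I*sqrt(6)/18 - 23) = -(-23 - 143*I*sqrt(6)/18) = 23 + 143*I*sqrt(6)/18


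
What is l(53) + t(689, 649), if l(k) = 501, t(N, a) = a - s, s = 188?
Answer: 962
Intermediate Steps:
t(N, a) = -188 + a (t(N, a) = a - 1*188 = a - 188 = -188 + a)
l(53) + t(689, 649) = 501 + (-188 + 649) = 501 + 461 = 962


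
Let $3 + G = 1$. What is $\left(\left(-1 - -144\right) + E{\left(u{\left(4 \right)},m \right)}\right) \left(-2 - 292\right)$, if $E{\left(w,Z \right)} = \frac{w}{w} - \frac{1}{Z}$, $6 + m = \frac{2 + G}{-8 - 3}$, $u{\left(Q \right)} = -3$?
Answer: $-42385$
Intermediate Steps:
$G = -2$ ($G = -3 + 1 = -2$)
$m = -6$ ($m = -6 + \frac{2 - 2}{-8 - 3} = -6 + \frac{0}{-11} = -6 + 0 \left(- \frac{1}{11}\right) = -6 + 0 = -6$)
$E{\left(w,Z \right)} = 1 - \frac{1}{Z}$
$\left(\left(-1 - -144\right) + E{\left(u{\left(4 \right)},m \right)}\right) \left(-2 - 292\right) = \left(\left(-1 - -144\right) + \frac{-1 - 6}{-6}\right) \left(-2 - 292\right) = \left(\left(-1 + 144\right) - - \frac{7}{6}\right) \left(-294\right) = \left(143 + \frac{7}{6}\right) \left(-294\right) = \frac{865}{6} \left(-294\right) = -42385$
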